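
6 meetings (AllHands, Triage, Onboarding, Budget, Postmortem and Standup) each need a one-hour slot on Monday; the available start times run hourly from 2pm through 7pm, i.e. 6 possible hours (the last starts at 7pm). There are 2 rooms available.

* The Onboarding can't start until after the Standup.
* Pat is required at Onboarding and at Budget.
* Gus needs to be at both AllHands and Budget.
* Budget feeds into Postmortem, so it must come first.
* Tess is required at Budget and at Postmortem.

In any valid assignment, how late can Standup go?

Downstream work caps Standup at 6pm.
Standup at 6pm is achievable: AllHands in 3pm; Triage in 2pm; Standup in 6pm; Postmortem in 3pm; Budget in 2pm; Onboarding in 7pm.

6pm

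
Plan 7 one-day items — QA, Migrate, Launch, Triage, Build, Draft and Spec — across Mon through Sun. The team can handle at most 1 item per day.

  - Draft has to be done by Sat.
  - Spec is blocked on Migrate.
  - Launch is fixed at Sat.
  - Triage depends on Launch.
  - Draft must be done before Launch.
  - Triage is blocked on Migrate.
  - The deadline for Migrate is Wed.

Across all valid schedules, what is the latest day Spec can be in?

Fri

Precedence pushes Spec to at least Tue.
Spec at Fri is achievable: QA -> Wed; Migrate -> Mon; Spec -> Fri; Triage -> Sun; Build -> Thu; Draft -> Tue; Launch -> Sat.
Nothing later works — the capacity limit rule out every day after Fri.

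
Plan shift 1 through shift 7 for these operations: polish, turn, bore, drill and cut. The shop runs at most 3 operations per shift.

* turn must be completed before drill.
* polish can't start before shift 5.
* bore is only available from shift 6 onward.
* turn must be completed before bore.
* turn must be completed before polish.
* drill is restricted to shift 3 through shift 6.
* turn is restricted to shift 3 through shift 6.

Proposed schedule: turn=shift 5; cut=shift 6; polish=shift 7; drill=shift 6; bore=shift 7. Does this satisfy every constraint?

Valid

bore is only available from shift 6 onward — holds.
drill is restricted to shift 3 through shift 6 — holds.
The shop runs at most 3 operations per shift — holds.
turn is restricted to shift 3 through shift 6 — holds.
turn must be completed before polish — holds.
turn must be completed before bore — holds.
polish can't start before shift 5 — holds.
turn must be completed before drill — holds.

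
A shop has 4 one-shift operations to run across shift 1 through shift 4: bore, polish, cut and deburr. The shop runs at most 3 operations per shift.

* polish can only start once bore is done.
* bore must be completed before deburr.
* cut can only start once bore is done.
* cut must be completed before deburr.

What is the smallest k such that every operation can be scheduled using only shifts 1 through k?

3

The precedence chain requires at least 3 distinct shifts.
With at most 3 per shift and 4 operations, at least 2 shifts are needed.
3 works (last occupied shift: shift 3): for example polish in shift 2; bore in shift 1; deburr in shift 3; cut in shift 2.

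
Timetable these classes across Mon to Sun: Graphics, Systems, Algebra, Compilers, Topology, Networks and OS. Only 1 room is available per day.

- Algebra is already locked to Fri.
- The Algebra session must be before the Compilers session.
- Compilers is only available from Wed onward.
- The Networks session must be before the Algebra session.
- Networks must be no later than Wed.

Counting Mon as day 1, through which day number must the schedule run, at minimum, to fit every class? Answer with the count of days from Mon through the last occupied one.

The precedence chain requires at least 3 distinct days.
With at most 1 per day and 7 classes, at least 7 days are needed.
Propagating the time windows through the other constraints, Compilers can't land before Sat — that is day 6 counting from Mon — so the schedule must run through at least 6 days.
7 works (last occupied day: Sun): for example Networks in Mon; Topology in Thu; Compilers in Sat; Algebra in Fri; OS in Sun; Graphics in Tue; Systems in Wed.

7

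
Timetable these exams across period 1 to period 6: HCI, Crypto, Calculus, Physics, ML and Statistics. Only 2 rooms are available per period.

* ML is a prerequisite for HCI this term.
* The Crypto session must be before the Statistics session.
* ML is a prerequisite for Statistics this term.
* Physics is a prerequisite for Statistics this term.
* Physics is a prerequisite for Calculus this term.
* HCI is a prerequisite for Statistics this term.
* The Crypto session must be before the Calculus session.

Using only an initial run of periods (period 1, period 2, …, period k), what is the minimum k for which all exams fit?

The precedence chain requires at least 3 distinct periods.
With at most 2 per period and 6 exams, at least 3 periods are needed.
3 works (last occupied period: period 3): for example Physics in period 2; HCI in period 2; Crypto in period 1; Calculus in period 3; Statistics in period 3; ML in period 1.

3 periods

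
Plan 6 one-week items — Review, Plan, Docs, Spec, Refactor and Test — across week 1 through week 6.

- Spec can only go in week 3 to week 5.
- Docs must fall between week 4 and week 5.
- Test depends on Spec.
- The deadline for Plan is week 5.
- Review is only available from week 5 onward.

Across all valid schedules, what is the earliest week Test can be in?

week 4

Precedence pushes Test to at least week 4.
Test at week 4 is achievable: Docs=week 4, Refactor=week 1, Test=week 4, Plan=week 1, Spec=week 3, Review=week 5.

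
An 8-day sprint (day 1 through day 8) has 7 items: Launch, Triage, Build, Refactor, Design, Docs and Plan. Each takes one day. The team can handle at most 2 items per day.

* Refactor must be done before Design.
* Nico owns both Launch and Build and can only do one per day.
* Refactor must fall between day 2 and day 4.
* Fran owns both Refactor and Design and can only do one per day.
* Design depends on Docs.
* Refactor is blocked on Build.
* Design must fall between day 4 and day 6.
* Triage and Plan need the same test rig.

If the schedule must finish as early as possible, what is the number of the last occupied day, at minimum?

The precedence chain requires at least 3 distinct days.
With at most 2 per day and 7 work items, at least 4 days are needed.
Design can't be placed before day 4, so the schedule must run through at least day 4.
4 works (last occupied day: day 4): for example Triage -> day 3, Build -> day 1, Plan -> day 4, Launch -> day 2, Refactor -> day 2, Docs -> day 1, Design -> day 4.

4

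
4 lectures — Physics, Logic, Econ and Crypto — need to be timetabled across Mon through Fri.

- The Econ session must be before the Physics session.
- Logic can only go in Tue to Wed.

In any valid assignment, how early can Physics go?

Precedence pushes Physics to at least Tue.
Physics at Tue is achievable: Econ=Mon; Logic=Tue; Crypto=Mon; Physics=Tue.

Tue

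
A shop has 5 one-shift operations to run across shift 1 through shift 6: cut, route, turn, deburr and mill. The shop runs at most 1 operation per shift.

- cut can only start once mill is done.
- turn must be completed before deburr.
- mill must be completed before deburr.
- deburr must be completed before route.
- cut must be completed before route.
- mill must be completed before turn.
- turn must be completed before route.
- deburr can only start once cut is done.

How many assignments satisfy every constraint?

12

Splitting on cut: it can be shift 2 (4), shift 3 (5), shift 4 (3). Listing each branch's schedules as (route, turn, deburr, mill) by shift number:
cut=shift 2: (5,3,4,1) (6,3,4,1) (6,3,5,1) (6,4,5,1) — 4.
cut=shift 3: (5,2,4,1) (6,2,4,1) (6,2,5,1) (6,4,5,1) (6,4,5,2) — 5.
cut=shift 4: (6,2,5,1) (6,3,5,1) (6,3,5,2) — 3.
Summing: 4 + 5 + 3 = 12.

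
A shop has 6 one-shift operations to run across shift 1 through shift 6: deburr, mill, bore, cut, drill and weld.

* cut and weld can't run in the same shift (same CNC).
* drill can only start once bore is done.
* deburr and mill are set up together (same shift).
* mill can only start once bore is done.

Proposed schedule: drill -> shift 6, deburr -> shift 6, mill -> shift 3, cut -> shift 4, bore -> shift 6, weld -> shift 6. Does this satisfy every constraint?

No — it violates: mill can only start once bore is done

drill can only start once bore is done — violated.
deburr and mill are set up together (same shift) — violated.
cut and weld can't run in the same shift (same CNC) — holds.
mill can only start once bore is done — violated.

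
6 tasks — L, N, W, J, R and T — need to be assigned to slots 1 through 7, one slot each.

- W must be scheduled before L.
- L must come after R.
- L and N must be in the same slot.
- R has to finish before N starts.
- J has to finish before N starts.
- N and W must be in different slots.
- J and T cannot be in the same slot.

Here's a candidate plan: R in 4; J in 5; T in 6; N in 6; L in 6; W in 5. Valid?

Yes, all constraints hold

W must be scheduled before L — holds.
N and W must be in different slots — holds.
L and N must be in the same slot — holds.
J has to finish before N starts — holds.
J and T cannot be in the same slot — holds.
R has to finish before N starts — holds.
L must come after R — holds.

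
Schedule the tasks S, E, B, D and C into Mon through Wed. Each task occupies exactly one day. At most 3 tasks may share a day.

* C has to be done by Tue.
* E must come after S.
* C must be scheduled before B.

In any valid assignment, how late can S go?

Tue

Downstream work caps S at Tue.
S at Tue is achievable: D=Mon; S=Tue; C=Mon; B=Tue; E=Wed.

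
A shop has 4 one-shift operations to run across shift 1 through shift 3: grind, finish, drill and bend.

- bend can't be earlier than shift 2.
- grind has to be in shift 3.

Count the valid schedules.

Splitting on finish: it can be shift 1 (6), shift 2 (6), shift 3 (6). Listing each branch's schedules as (grind, drill, bend) by shift number:
finish=shift 1: (3,1,2) (3,1,3) (3,2,2) (3,2,3) (3,3,2) (3,3,3) — 6.
finish=shift 2: (3,1,2) (3,1,3) (3,2,2) (3,2,3) (3,3,2) (3,3,3) — 6.
finish=shift 3: (3,1,2) (3,1,3) (3,2,2) (3,2,3) (3,3,2) (3,3,3) — 6.
Summing: 6 + 6 + 6 = 18.

18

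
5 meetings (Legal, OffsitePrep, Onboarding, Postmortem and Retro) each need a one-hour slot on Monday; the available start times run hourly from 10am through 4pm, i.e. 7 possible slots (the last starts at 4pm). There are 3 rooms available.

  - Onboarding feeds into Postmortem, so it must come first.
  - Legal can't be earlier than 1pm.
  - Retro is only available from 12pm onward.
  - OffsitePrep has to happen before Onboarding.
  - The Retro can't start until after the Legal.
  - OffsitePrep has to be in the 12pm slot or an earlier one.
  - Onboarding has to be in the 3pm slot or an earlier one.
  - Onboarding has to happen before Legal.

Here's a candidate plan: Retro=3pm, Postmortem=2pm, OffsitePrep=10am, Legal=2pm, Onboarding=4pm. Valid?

Invalid. Onboarding has to be in the 3pm slot or an earlier one.

Legal can't be earlier than 1pm — holds.
Onboarding has to happen before Legal — violated.
There are 3 rooms available — holds.
The Retro can't start until after the Legal — holds.
OffsitePrep has to be in the 12pm slot or an earlier one — holds.
Onboarding has to be in the 3pm slot or an earlier one — violated.
Onboarding feeds into Postmortem, so it must come first — violated.
Retro is only available from 12pm onward — holds.
OffsitePrep has to happen before Onboarding — holds.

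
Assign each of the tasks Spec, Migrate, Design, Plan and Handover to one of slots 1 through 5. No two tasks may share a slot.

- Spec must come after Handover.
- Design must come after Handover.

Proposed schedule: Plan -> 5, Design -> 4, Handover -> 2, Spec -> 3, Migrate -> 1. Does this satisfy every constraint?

Valid

Spec must come after Handover — holds.
Design must come after Handover — holds.
No two tasks may share a slot — holds.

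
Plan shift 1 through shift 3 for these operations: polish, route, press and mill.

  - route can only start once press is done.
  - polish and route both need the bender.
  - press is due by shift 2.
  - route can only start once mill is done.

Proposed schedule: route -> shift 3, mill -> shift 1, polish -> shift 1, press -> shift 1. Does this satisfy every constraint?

route can only start once press is done — holds.
press is due by shift 2 — holds.
polish and route both need the bender — holds.
route can only start once mill is done — holds.

Yes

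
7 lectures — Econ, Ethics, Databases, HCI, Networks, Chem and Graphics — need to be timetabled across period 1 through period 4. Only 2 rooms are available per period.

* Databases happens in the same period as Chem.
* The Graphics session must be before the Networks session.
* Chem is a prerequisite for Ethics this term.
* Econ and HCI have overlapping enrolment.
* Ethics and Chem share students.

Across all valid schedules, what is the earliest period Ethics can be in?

Precedence pushes Ethics to at least period 2.
Ethics at period 2 is achievable: Graphics -> period 2; Econ -> period 3; HCI -> period 4; Databases -> period 1; Ethics -> period 2; Chem -> period 1; Networks -> period 3.

period 2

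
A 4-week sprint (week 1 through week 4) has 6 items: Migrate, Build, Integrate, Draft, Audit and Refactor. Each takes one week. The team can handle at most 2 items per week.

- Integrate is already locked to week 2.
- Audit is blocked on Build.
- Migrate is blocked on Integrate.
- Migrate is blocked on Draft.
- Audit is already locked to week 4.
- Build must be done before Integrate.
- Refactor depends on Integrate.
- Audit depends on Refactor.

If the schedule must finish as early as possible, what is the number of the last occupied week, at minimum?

The precedence chain requires at least 4 distinct weeks.
With at most 2 per week and 6 tasks, at least 3 weeks are needed.
4 works (last occupied week: week 4): for example Draft -> week 1, Build -> week 1, Refactor -> week 3, Integrate -> week 2, Audit -> week 4, Migrate -> week 3.

week 4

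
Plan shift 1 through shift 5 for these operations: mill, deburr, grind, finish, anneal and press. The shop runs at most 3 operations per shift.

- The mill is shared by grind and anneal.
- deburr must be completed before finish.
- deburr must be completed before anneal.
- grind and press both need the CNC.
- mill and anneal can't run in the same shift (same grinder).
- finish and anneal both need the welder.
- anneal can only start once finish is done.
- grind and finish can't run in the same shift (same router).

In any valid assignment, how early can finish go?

Precedence pushes finish to at least shift 2; downstream work caps finish at shift 4.
finish at shift 2 is achievable: deburr in shift 1; anneal in shift 3; finish in shift 2; grind in shift 1; press in shift 2; mill in shift 1.

shift 2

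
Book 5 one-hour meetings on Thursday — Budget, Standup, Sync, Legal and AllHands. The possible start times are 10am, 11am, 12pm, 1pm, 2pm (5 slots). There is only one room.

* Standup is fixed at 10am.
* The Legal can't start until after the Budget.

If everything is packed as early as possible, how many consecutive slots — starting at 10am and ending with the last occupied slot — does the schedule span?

The precedence chain requires at least 2 distinct slots.
With at most 1 per slot and 5 meetings, at least 5 slots are needed.
5 works (last occupied slot: 2pm): for example AllHands -> 2pm, Sync -> 1pm, Standup -> 10am, Budget -> 11am, Legal -> 12pm.

5 slots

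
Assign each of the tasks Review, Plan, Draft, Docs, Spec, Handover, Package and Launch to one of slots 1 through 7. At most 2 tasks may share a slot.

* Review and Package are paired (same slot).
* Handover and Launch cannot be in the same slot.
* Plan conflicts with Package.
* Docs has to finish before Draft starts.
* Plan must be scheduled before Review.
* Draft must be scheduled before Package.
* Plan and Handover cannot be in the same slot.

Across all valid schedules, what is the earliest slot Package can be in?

3

Precedence pushes Package to at least 3.
Package at 3 is achievable: Review in 3; Spec in 2; Handover in 4; Docs in 1; Plan in 1; Draft in 2; Launch in 5; Package in 3.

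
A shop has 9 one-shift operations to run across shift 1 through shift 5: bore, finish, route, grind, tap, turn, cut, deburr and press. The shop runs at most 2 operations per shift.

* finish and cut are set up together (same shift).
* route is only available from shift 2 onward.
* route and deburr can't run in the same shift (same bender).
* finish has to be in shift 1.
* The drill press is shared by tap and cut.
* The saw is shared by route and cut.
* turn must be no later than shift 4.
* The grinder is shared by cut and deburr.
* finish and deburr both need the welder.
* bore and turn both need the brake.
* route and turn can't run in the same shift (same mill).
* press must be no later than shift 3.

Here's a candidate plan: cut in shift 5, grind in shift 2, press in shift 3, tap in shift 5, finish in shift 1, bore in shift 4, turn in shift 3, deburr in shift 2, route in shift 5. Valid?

route and deburr can't run in the same shift (same bender) — holds.
turn must be no later than shift 4 — holds.
The drill press is shared by tap and cut — violated.
The grinder is shared by cut and deburr — holds.
finish has to be in shift 1 — holds.
bore and turn both need the brake — holds.
route and turn can't run in the same shift (same mill) — holds.
The shop runs at most 2 operations per shift — violated.
route is only available from shift 2 onward — holds.
press must be no later than shift 3 — holds.
The saw is shared by route and cut — violated.
finish and cut are set up together (same shift) — violated.
finish and deburr both need the welder — holds.

No — it violates: The saw is shared by route and cut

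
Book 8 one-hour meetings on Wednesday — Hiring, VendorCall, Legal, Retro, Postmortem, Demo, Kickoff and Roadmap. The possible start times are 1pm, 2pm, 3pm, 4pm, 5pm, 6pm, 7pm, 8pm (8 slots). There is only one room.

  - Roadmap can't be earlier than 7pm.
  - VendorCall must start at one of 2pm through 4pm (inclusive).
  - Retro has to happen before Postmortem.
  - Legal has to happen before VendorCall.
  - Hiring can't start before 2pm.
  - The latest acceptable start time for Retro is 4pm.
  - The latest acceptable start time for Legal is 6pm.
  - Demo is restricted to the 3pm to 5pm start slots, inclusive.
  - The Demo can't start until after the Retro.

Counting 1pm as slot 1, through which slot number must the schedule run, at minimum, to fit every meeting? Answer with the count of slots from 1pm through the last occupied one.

8

The precedence chain requires at least 2 distinct slots.
With at most 1 per slot and 8 meetings, at least 8 slots are needed.
Roadmap can't be placed before 7pm — that is slot 7 counting from 1pm — so the schedule must run through at least 7 slots.
8 works (last occupied slot: 8pm): for example Hiring=5pm, VendorCall=2pm, Legal=1pm, Roadmap=7pm, Demo=4pm, Postmortem=6pm, Kickoff=8pm, Retro=3pm.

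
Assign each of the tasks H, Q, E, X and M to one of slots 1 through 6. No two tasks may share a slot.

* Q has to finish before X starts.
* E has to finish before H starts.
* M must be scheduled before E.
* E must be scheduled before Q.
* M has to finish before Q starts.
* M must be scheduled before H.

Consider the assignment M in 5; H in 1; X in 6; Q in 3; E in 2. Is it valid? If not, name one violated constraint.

No two tasks may share a slot — holds.
E has to finish before H starts — violated.
M has to finish before Q starts — violated.
M must be scheduled before E — violated.
Q has to finish before X starts — holds.
E must be scheduled before Q — holds.
M must be scheduled before H — violated.

No. M must be scheduled before H is not satisfied.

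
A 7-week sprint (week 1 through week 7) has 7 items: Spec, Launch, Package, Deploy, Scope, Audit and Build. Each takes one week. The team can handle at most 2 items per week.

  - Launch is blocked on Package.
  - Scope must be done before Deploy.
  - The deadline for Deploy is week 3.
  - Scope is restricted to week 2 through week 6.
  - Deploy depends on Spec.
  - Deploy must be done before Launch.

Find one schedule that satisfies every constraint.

Launch=week 4; Spec=week 1; Package=week 1; Build=week 3; Audit=week 2; Deploy=week 3; Scope=week 2

Checking: Scope(week 2) before Deploy(week 3); Package(week 1) before Launch(week 4); Deploy(week 3) before Launch(week 4); Spec(week 1) before Deploy(week 3); Deploy=week 3 in [week 1,week 3]; Scope=week 2 in [week 2,week 6]; max 2 per week (cap 2).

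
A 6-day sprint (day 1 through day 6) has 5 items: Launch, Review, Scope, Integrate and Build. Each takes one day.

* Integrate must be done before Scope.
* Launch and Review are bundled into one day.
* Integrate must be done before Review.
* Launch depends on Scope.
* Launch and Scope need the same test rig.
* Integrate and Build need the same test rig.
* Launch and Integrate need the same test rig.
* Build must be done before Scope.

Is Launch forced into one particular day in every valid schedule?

Launch can be day 4 (e.g. Review=day 4, Integrate=day 1, Launch=day 4, Build=day 2, Scope=day 3) or day 5 (e.g. Scope=day 3; Build=day 2; Review=day 5; Integrate=day 1; Launch=day 5).

No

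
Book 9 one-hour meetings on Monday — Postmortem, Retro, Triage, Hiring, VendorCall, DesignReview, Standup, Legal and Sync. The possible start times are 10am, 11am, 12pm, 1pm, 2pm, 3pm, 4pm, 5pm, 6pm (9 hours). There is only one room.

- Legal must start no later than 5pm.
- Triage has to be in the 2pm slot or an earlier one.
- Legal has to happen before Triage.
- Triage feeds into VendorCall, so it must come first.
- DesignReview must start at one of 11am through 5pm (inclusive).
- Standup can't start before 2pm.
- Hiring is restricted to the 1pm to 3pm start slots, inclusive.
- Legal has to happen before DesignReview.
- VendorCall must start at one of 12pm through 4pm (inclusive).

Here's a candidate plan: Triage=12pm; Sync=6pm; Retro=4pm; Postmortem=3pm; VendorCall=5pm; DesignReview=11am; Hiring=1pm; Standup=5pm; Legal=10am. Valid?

No. VendorCall must start at one of 12pm through 4pm (inclusive) is not satisfied.

VendorCall must start at one of 12pm through 4pm (inclusive) — violated.
Triage feeds into VendorCall, so it must come first — holds.
Legal has to happen before DesignReview — holds.
Legal must start no later than 5pm — holds.
Legal has to happen before Triage — holds.
Triage has to be in the 2pm slot or an earlier one — holds.
Hiring is restricted to the 1pm to 3pm start slots, inclusive — holds.
DesignReview must start at one of 11am through 5pm (inclusive) — holds.
Standup can't start before 2pm — holds.
There is only one room — violated.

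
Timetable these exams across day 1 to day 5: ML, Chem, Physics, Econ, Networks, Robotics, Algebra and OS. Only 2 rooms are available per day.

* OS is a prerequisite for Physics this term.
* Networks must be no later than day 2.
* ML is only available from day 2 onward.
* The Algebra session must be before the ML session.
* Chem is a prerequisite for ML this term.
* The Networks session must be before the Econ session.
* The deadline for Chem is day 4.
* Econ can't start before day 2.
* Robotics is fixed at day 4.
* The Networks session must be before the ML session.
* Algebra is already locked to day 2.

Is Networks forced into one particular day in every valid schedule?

No

Networks can be day 1 (e.g. OS in day 3, Networks in day 1, Econ in day 2, Robotics in day 4, Physics in day 4, ML in day 3, Algebra in day 2, Chem in day 1) or day 2 (e.g. Algebra in day 2; Networks in day 2; ML in day 3; Chem in day 1; Econ in day 3; Robotics in day 4; Physics in day 4; OS in day 1).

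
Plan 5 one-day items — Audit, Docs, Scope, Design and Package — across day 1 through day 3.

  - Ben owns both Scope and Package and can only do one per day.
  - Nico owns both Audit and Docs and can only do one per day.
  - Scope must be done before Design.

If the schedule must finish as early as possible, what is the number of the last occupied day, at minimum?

day 2

The precedence chain requires at least 2 distinct days.
2 works (last occupied day: day 2): for example Design=day 2; Audit=day 1; Docs=day 2; Scope=day 1; Package=day 2.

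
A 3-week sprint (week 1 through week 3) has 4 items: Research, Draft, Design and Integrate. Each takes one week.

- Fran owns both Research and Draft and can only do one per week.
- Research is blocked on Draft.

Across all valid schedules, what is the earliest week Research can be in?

week 2

Precedence pushes Research to at least week 2.
Research at week 2 is achievable: Draft=week 1, Research=week 2, Design=week 1, Integrate=week 1.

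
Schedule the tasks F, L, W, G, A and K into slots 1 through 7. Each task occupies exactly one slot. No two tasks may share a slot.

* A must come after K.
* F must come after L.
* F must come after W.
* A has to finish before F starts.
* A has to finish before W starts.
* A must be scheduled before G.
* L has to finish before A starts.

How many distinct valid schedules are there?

42

Splitting on F: it can be 5 (4), 6 (14), 7 (24). Listing each branch's schedules as (L, W, G, A, K):
F=5: (1,4,6,3,2) (1,4,7,3,2) (2,4,6,3,1) (2,4,7,3,1) — 4.
F=6: (1,4,5,3,2) (1,4,7,3,2) (1,5,4,3,2) (1,5,7,3,2) (1,5,7,4,2) (1,5,7,4,3) (2,4,5,3,1) (2,4,7,3,1) (2,5,4,3,1) (2,5,7,3,1) (2,5,7,4,1) (2,5,7,4,3) (3,5,7,4,1) (3,5,7,4,2) — 14.
F=7: (1,4,5,3,2) (1,4,6,3,2) (1,5,4,3,2) (1,5,6,3,2) (1,5,6,4,2) (1,5,6,4,3) (1,6,4,3,2) (1,6,5,3,2) (1,6,5,4,2) (1,6,5,4,3) (2,4,5,3,1) (2,4,6,3,1) (2,5,4,3,1) (2,5,6,3,1) (2,5,6,4,1) (2,5,6,4,3) (2,6,4,3,1) (2,6,5,3,1) (2,6,5,4,1) (2,6,5,4,3) (3,5,6,4,1) (3,5,6,4,2) (3,6,5,4,1) (3,6,5,4,2) — 24.
Summing: 4 + 14 + 24 = 42.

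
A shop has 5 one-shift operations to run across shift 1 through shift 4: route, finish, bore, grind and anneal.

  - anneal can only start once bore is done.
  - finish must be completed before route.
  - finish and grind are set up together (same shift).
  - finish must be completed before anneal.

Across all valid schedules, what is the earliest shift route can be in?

shift 2

Precedence pushes route to at least shift 2.
route at shift 2 is achievable: grind=shift 1; finish=shift 1; route=shift 2; anneal=shift 2; bore=shift 1.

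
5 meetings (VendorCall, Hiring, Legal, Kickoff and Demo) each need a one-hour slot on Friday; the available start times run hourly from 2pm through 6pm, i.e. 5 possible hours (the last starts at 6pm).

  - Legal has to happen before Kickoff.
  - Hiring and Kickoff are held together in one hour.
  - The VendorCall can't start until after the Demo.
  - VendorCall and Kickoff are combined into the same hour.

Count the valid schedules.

Splitting on VendorCall: it can be 3pm (1), 4pm (4), 5pm (9), 6pm (16). Listing each branch's schedules as (Hiring, Legal, Kickoff, Demo):
VendorCall=3pm: (3pm,2pm,3pm,2pm) — 1.
VendorCall=4pm: (4pm,2pm,4pm,2pm) (4pm,2pm,4pm,3pm) (4pm,3pm,4pm,2pm) (4pm,3pm,4pm,3pm) — 4.
VendorCall=5pm: (5pm,2pm,5pm,2pm) (5pm,2pm,5pm,3pm) (5pm,2pm,5pm,4pm) (5pm,3pm,5pm,2pm) (5pm,3pm,5pm,3pm) (5pm,3pm,5pm,4pm) (5pm,4pm,5pm,2pm) (5pm,4pm,5pm,3pm) (5pm,4pm,5pm,4pm) — 9.
VendorCall=6pm: (6pm,2pm,6pm,2pm) (6pm,2pm,6pm,3pm) (6pm,2pm,6pm,4pm) (6pm,2pm,6pm,5pm) (6pm,3pm,6pm,2pm) (6pm,3pm,6pm,3pm) (6pm,3pm,6pm,4pm) (6pm,3pm,6pm,5pm) (6pm,4pm,6pm,2pm) (6pm,4pm,6pm,3pm) (6pm,4pm,6pm,4pm) (6pm,4pm,6pm,5pm) (6pm,5pm,6pm,2pm) (6pm,5pm,6pm,3pm) (6pm,5pm,6pm,4pm) (6pm,5pm,6pm,5pm) — 16.
Summing: 1 + 4 + 9 + 16 = 30.

30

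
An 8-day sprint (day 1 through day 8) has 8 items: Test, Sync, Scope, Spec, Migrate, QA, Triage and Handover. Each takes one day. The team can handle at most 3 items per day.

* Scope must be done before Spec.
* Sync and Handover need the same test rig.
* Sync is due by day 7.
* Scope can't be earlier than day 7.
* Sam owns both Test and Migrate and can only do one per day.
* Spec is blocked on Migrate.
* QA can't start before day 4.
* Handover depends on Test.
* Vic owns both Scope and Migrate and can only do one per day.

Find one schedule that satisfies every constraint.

Migrate -> day 2; Handover -> day 2; Triage -> day 1; Sync -> day 1; Test -> day 1; Scope -> day 7; Spec -> day 8; QA -> day 4

Checking: Migrate(day 2) before Spec(day 8); Test(day 1) before Handover(day 2); Scope(day 7) before Spec(day 8); Test(day 1) != Migrate(day 2); Sync(day 1) != Handover(day 2); Scope(day 7) != Migrate(day 2); Sync=day 1 in [day 1,day 7]; QA=day 4 in [day 4,day 8]; Scope=day 7 in [day 7,day 8]; max 3 per day (cap 3).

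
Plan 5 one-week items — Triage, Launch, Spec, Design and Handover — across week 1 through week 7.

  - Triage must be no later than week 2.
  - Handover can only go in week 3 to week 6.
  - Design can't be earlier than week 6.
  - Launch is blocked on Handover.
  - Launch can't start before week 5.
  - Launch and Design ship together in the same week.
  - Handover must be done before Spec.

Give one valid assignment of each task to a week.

Design=week 6; Triage=week 1; Launch=week 6; Handover=week 3; Spec=week 4

Checking: Handover(week 3) before Spec(week 4); Handover(week 3) before Launch(week 6); Launch = Design = week 6; Triage=week 1 in [week 1,week 2]; Design=week 6 in [week 6,week 7]; Handover=week 3 in [week 3,week 6]; Launch=week 6 in [week 5,week 7].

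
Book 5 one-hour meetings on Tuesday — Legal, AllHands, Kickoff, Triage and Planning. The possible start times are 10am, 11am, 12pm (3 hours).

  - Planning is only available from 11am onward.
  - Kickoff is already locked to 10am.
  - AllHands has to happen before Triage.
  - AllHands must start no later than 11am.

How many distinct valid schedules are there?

Splitting on Legal: it can be 10am (6), 11am (6), 12pm (6). Listing each branch's schedules as (AllHands, Kickoff, Triage, Planning):
Legal=10am: (10am,10am,11am,11am) (10am,10am,11am,12pm) (10am,10am,12pm,11am) (10am,10am,12pm,12pm) (11am,10am,12pm,11am) (11am,10am,12pm,12pm) — 6.
Legal=11am: (10am,10am,11am,11am) (10am,10am,11am,12pm) (10am,10am,12pm,11am) (10am,10am,12pm,12pm) (11am,10am,12pm,11am) (11am,10am,12pm,12pm) — 6.
Legal=12pm: (10am,10am,11am,11am) (10am,10am,11am,12pm) (10am,10am,12pm,11am) (10am,10am,12pm,12pm) (11am,10am,12pm,11am) (11am,10am,12pm,12pm) — 6.
Summing: 6 + 6 + 6 = 18.

18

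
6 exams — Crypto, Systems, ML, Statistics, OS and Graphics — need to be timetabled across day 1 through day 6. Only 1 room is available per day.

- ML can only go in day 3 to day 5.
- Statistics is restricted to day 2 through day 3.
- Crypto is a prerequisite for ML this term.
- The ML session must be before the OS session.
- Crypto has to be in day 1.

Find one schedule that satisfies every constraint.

Graphics=day 6, Crypto=day 1, Systems=day 5, Statistics=day 2, OS=day 4, ML=day 3

Checking: Crypto(day 1) before ML(day 3); ML(day 3) before OS(day 4); ML=day 3 in [day 3,day 5]; Statistics=day 2 in [day 2,day 3]; Crypto=day 1 in [day 1,day 1]; max 1 per day (cap 1).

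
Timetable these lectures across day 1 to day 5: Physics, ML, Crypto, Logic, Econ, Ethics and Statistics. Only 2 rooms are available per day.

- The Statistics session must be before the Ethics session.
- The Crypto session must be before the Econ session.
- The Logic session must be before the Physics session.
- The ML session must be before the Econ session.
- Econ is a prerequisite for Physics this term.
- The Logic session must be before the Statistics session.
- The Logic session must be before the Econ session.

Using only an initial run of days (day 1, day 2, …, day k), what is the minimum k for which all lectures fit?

The precedence chain requires at least 3 distinct days.
With at most 2 per day and 7 lectures, at least 4 days are needed.
4 works (last occupied day: day 4): for example Crypto=day 2; Econ=day 3; ML=day 1; Ethics=day 3; Statistics=day 2; Logic=day 1; Physics=day 4.

4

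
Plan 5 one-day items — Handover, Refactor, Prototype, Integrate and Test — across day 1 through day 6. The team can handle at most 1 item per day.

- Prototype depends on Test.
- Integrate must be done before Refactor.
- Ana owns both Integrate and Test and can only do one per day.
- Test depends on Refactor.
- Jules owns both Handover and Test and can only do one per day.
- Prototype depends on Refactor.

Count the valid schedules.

30

Splitting on Refactor: it can be day 2 (12), day 3 (12), day 4 (6). Listing each branch's schedules as (Handover, Prototype, Integrate, Test) by day number:
Refactor=day 2: (3,5,1,4) (3,6,1,4) (3,6,1,5) (4,5,1,3) (4,6,1,3) (4,6,1,5) (5,4,1,3) (5,6,1,3) (5,6,1,4) (6,4,1,3) (6,5,1,3) (6,5,1,4) — 12.
Refactor=day 3: (1,5,2,4) (1,6,2,4) (1,6,2,5) (2,5,1,4) (2,6,1,4) (2,6,1,5) (4,6,1,5) (4,6,2,5) (5,6,1,4) (5,6,2,4) (6,5,1,4) (6,5,2,4) — 12.
Refactor=day 4: (1,6,2,5) (1,6,3,5) (2,6,1,5) (2,6,3,5) (3,6,1,5) (3,6,2,5) — 6.
Summing: 12 + 12 + 6 = 30.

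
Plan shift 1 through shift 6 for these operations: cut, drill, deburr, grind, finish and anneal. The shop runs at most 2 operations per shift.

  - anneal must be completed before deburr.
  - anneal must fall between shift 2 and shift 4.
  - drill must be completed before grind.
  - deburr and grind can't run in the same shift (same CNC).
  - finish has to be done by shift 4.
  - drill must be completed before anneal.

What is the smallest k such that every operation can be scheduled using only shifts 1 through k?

The precedence chain requires at least 3 distinct shifts.
With at most 2 per shift and 6 operations, at least 3 shifts are needed.
3 works (last occupied shift: shift 3): for example drill=shift 1; deburr=shift 3; finish=shift 3; grind=shift 2; cut=shift 1; anneal=shift 2.

3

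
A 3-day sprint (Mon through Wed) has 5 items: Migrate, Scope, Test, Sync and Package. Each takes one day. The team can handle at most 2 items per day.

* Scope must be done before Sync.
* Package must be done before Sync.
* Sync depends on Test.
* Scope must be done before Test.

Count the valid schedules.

Enumerating: Scope -> Mon; Package -> Mon; Migrate -> Tue; Sync -> Wed; Test -> Tue | Test=Tue; Sync=Wed; Scope=Mon; Migrate=Wed; Package=Mon | Package=Tue; Sync=Wed; Migrate=Mon; Scope=Mon; Test=Tue | Test=Tue, Sync=Wed, Package=Tue, Scope=Mon, Migrate=Wed.

4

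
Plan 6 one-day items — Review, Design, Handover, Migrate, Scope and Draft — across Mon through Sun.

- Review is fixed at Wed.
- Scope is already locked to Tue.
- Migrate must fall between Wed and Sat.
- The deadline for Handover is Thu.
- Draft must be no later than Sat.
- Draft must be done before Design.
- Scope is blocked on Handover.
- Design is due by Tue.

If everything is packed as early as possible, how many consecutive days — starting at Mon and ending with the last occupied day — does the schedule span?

3 days

The precedence chain requires at least 2 distinct days.
Review can't be placed before Wed — that is day 3 counting from Mon — so the schedule must run through at least 3 days.
3 works (last occupied day: Wed): for example Draft -> Mon, Design -> Tue, Migrate -> Wed, Scope -> Tue, Handover -> Mon, Review -> Wed.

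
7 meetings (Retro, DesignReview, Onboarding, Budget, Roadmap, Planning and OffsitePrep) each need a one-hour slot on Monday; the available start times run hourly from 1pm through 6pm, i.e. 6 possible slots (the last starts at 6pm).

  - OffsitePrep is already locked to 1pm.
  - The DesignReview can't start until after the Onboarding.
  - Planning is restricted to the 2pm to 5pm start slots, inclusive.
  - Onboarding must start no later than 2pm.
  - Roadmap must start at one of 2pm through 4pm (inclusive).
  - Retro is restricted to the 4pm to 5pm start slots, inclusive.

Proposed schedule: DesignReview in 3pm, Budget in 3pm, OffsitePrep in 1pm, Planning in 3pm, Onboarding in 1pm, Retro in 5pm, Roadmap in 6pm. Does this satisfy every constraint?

Invalid. Roadmap must start at one of 2pm through 4pm (inclusive).

OffsitePrep is already locked to 1pm — holds.
Onboarding must start no later than 2pm — holds.
The DesignReview can't start until after the Onboarding — holds.
Roadmap must start at one of 2pm through 4pm (inclusive) — violated.
Planning is restricted to the 2pm to 5pm start slots, inclusive — holds.
Retro is restricted to the 4pm to 5pm start slots, inclusive — holds.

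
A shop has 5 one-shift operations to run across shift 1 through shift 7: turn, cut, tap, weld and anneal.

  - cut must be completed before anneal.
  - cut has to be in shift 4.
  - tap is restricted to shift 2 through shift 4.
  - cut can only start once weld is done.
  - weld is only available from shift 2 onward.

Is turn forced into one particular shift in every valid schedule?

turn can be shift 1 (e.g. cut -> shift 4; tap -> shift 2; turn -> shift 1; anneal -> shift 5; weld -> shift 2) or shift 2 (e.g. anneal in shift 5, cut in shift 4, tap in shift 2, weld in shift 2, turn in shift 2).

No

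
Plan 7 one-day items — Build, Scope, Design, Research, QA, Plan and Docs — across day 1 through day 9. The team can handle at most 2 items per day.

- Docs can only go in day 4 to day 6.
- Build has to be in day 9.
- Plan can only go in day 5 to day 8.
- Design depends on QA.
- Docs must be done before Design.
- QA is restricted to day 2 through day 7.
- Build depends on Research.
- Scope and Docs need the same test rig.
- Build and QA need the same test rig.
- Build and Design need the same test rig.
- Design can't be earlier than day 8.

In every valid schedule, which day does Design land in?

Design's window is day 8–day 9.
Build is fixed at day 9, and Design can't share a day with Build.
So Design must be day 8.

day 8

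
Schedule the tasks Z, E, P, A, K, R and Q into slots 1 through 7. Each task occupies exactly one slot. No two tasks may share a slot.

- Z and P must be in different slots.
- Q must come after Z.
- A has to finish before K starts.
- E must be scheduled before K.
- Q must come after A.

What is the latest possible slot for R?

R at 7 is achievable: R=7; Q=5; P=6; Z=4; A=1; E=2; K=3.

7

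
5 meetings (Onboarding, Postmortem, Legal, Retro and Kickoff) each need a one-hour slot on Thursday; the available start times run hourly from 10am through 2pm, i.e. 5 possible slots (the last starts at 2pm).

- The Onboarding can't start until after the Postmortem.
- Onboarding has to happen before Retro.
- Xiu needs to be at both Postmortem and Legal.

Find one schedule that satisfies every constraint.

Retro in 12pm, Onboarding in 11am, Kickoff in 10am, Postmortem in 10am, Legal in 11am

Checking: Onboarding(11am) before Retro(12pm); Postmortem(10am) before Onboarding(11am); Postmortem(10am) != Legal(11am).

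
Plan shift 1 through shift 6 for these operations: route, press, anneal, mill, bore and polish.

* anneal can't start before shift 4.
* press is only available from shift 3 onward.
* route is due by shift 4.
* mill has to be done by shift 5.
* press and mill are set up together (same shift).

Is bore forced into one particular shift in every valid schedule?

bore can be shift 1 (e.g. bore -> shift 1; route -> shift 1; polish -> shift 1; press -> shift 3; anneal -> shift 4; mill -> shift 3) or shift 2 (e.g. polish -> shift 1, bore -> shift 2, mill -> shift 3, anneal -> shift 4, route -> shift 1, press -> shift 3).

No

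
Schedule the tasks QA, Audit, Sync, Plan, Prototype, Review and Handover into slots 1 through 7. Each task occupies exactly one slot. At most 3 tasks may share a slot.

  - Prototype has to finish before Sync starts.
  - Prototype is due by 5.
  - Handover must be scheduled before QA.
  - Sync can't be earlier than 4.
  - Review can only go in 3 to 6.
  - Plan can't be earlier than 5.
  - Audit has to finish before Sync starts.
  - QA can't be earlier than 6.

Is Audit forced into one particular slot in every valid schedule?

No

Audit can be 1 (e.g. Handover=1, QA=6, Sync=4, Audit=1, Prototype=1, Plan=5, Review=3) or 2 (e.g. Plan=5; Review=3; Audit=2; Prototype=1; QA=6; Sync=4; Handover=1).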